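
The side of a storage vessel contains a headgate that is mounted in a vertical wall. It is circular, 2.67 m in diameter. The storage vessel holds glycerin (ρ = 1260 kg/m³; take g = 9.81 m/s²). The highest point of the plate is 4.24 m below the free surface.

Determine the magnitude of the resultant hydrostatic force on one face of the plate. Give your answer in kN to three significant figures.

γ = ρg = 1260 × 9.81 / 1000 = 12.3606 kN/m³.
The centroid is at the centre, 1.335 m below the top of the plate, so the centroid depth is h_c = 4.24 + 1.335 = 5.575 m.
A = π(1.335)² = 5.59902 m².
Resultant F = γ·h_c·A = 12.3606 × 5.575 × 5.59902 = 385.83 kN.

F ≈ 386 kN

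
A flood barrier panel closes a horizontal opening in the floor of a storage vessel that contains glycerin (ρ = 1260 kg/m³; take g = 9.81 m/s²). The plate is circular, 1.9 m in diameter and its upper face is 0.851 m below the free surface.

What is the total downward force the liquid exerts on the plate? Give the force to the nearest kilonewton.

γ = ρg = 1260 × 9.81 / 1000 = 12.3606 kN/m³.
The plate is horizontal, so pressure is uniform at p = γ·h = 12.3606 × 0.851 = 10.5189 kN/m².
A = π(0.95)² = 2.83529 m².
F = p·A = 10.5189 × 2.83529 = 29.8241 kN.

F ≈ 30 kN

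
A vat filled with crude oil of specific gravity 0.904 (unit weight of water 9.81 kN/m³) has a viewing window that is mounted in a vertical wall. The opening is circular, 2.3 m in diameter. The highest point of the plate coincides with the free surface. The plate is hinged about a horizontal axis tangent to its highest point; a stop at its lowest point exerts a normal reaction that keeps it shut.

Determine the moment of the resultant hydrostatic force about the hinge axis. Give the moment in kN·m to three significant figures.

γ = 0.904 × 9.81 = 8.86824 kN/m³.
The centroid is at the centre, 1.15 m below the top of the plate, so the centroid depth is h_c = 1.15 m.
A = π(1.15)² = 4.15476 m².
Resultant F = γ·h_c·A = 8.86824 × 1.15 × 4.15476 = 42.3722 kN.
I_c = πr⁴/4 = π × 1.15⁴/4 = 1.37367 m⁴.
Centre of pressure: y_p = y_c + I_c/(y_c·A) = 1.15 + 1.37367/(1.15 × 4.15476) = 1.15 + 0.287501 = 1.4375 m along the plane.
The resultant acts 1.15 + 0.287501 = 1.4375 m (along the plate) below the hinge at the top edge, so the moment about the hinge is M = F × 1.4375 = 42.3722 × 1.4375 = 60.91 kN·m.

M ≈ 60.9 kN·m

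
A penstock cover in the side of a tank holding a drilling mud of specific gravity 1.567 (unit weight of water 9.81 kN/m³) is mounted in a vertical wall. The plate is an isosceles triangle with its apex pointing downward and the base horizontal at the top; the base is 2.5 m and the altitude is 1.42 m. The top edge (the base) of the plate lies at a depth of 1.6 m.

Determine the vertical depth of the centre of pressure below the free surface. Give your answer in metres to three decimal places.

γ = 1.567 × 9.81 = 15.37227 kN/m³.
With the apex down, the centroid sits h/3 = 1.42/3 = 0.473333 m below the base (the top edge), so the centroid depth is h_c = 1.6 + 0.473333 = 2.07333 m.
A = ½ × 2.5 × 1.42 = 1.775 m².
Resultant F = γ·h_c·A = 15.37227 × 2.07333 × 1.775 = 56.5724 kN.
I_c = b·h³/36 = 2.5 × 1.42³/36 = 0.198839 m⁴.
Centre of pressure: y_p = y_c + I_c/(y_c·A) = 2.07333 + 0.198839/(2.07333 × 1.775) = 2.07333 + 0.05403 = 2.12736 m along the plane.

h_p = 2.127 m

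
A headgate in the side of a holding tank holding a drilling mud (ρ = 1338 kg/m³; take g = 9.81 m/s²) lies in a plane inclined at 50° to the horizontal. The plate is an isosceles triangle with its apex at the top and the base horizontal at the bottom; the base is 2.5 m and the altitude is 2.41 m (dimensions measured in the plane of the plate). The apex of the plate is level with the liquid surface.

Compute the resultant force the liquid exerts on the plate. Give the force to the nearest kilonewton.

F ≈ 49 kN

γ = ρg = 1338 × 9.81 / 1000 = 13.12578 kN/m³.
Let θ = 50° be the plate's angle to the horizontal; measure y along the incline from where the plane meets the free surface. Vertical depth h = y·sinθ with sinθ = 0.766044.
With the apex up, the centroid sits 2h/3 = 2 × 2.41/3 = 1.60667 m below the apex, so y_c = 1.60667 m and h_c = 1.60667 × 0.766044 = 1.23078 m.
A = ½ × 2.5 × 2.41 = 3.0125 m².
Resultant F = γ·h_c·A = 13.12578 × 1.23078 × 3.0125 = 48.6668 kN.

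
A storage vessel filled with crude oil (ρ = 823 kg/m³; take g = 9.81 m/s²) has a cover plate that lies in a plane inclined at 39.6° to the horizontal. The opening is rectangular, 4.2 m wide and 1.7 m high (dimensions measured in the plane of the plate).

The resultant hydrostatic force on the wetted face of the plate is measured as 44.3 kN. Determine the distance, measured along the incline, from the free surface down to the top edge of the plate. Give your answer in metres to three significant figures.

y_top ≈ 0.356 m

γ = ρg = 823 × 9.81 / 1000 = 8.07363 kN/m³.
A = 4.2 × 1.7 = 7.14 m².
From F = γ·h_c·A, the centroid depth is h_c = 44.3/(8.07363 × 7.14) = 0.768487 m.
Let θ = 39.6° be the plate's angle to the horizontal; measure y along the incline from where the plane meets the free surface. Vertical depth h = y·sinθ with sinθ = 0.637424.
Along the incline, y_c = h_c/sinθ = 0.768487/0.637424 = 1.20561 m.
The centroid lies 1.7/2 = 0.85 m below the top edge, so the top edge sits at y_top = 1.20561 − 0.85 = 0.35561 m along the incline.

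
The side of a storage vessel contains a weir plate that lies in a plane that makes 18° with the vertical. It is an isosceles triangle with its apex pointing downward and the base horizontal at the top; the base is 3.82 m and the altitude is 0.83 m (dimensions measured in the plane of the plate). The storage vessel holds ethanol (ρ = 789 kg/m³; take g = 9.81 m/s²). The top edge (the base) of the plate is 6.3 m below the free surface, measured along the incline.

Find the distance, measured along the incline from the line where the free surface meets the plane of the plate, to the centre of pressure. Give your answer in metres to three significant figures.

γ = ρg = 789 × 9.81 / 1000 = 7.74009 kN/m³.
The plate makes 18° with the vertical, i.e. θ = 90° − 18° = 72° to the horizontal. Measuring y along the incline from the free-surface line, vertical depth h = y·sinθ with sinθ = 0.951057.
With the apex down, the centroid sits h/3 = 0.83/3 = 0.276667 m below the base (the top edge), so y_c = 6.3 + 0.276667 = 6.57667 m and h_c = 6.57667 × 0.951057 = 6.25479 m.
A = ½ × 3.82 × 0.83 = 1.5853 m².
Resultant F = γ·h_c·A = 7.74009 × 6.25479 × 1.5853 = 76.7486 kN.
I_c = b·h³/36 = 3.82 × 0.83³/36 = 0.060673 m⁴.
Centre of pressure: y_p = y_c + I_c/(y_c·A) = 6.57667 + 0.060673/(6.57667 × 1.5853) = 6.57667 + 0.0058194 = 6.58249 m along the plane.

y_p = 6.58 m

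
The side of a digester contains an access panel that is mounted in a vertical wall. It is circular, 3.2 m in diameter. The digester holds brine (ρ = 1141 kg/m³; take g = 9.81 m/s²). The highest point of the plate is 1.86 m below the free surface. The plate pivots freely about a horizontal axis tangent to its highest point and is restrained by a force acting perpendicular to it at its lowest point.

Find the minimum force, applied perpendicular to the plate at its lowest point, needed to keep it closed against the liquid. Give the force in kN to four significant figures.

γ = ρg = 1141 × 9.81 / 1000 = 11.19321 kN/m³.
The centroid is at the centre, 1.6 m below the top of the plate, so the centroid depth is h_c = 1.86 + 1.6 = 3.46 m.
A = π(1.6)² = 8.04248 m².
Resultant F = γ·h_c·A = 11.19321 × 3.46 × 8.04248 = 311.473 kN.
I_c = πr⁴/4 = π × 1.6⁴/4 = 5.14719 m⁴.
Centre of pressure: y_p = y_c + I_c/(y_c·A) = 3.46 + 5.14719/(3.46 × 8.04248) = 3.46 + 0.184971 = 3.64497 m along the plane.
The resultant acts 1.6 + 0.184971 = 1.78497 m (along the plate) below the hinge at the top edge, so the moment about the hinge is M = F × 1.78497 = 311.473 × 1.78497 = 555.97 kN·m.
A normal force at the bottom, 3.2 m from the hinge, must supply this moment: P = 555.97/3.2 = 173.741 kN.

P ≈ 173.7 kN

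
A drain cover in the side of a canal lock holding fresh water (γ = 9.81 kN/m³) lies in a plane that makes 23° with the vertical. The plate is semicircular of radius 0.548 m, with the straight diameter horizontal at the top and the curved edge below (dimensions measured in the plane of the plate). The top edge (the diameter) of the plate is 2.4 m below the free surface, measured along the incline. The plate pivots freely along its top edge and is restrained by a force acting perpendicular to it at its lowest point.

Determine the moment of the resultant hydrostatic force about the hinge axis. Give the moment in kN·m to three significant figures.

γ = 9.81 kN/m³.
The plate makes 23° with the vertical, i.e. θ = 90° − 23° = 67° to the horizontal. Measuring y along the incline from the free-surface line, vertical depth h = y·sinθ with sinθ = 0.920505.
The centroid of a semicircle lies 4r/(3π) = 0.232578 m from the diameter, here below the top edge, so y_c = 2.4 + 0.232578 = 2.63258 m and h_c = 2.63258 × 0.920505 = 2.4233 m.
A = πr²/2 = π × 0.548²/2 = 0.471716 m².
Resultant F = γ·h_c·A = 9.81 × 2.4233 × 0.471716 = 11.2139 kN.
I_c = (π/8 − 8/(9π))·r⁴ = 0.109757 × 0.548⁴ = 0.00989816 m⁴.
Centre of pressure: y_p = y_c + I_c/(y_c·A) = 2.63258 + 0.00989816/(2.63258 × 0.471716) = 2.63258 + 0.00797062 = 2.64055 m along the plane.
The resultant acts 0.232578 + 0.00797062 = 0.240549 m (along the plate) below the hinge at the top edge, so the moment about the hinge is M = F × 0.240549 = 11.2139 × 0.240549 = 2.69749 kN·m.

M ≈ 2.70 kN·m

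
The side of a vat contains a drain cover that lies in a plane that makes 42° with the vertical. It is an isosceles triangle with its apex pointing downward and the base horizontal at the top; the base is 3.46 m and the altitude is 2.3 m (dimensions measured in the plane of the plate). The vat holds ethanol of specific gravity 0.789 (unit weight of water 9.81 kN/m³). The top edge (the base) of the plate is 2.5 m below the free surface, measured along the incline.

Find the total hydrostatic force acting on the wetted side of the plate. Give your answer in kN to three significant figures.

γ = 0.789 × 9.81 = 7.74009 kN/m³.
The plate makes 42° with the vertical, i.e. θ = 90° − 42° = 48° to the horizontal. Measuring y along the incline from the free-surface line, vertical depth h = y·sinθ with sinθ = 0.743145.
With the apex down, the centroid sits h/3 = 2.3/3 = 0.766667 m below the base (the top edge), so y_c = 2.5 + 0.766667 = 3.26667 m and h_c = 3.26667 × 0.743145 = 2.42761 m.
A = ½ × 3.46 × 2.3 = 3.979 m².
Resultant F = γ·h_c·A = 7.74009 × 2.42761 × 3.979 = 74.7651 kN.

F ≈ 74.8 kN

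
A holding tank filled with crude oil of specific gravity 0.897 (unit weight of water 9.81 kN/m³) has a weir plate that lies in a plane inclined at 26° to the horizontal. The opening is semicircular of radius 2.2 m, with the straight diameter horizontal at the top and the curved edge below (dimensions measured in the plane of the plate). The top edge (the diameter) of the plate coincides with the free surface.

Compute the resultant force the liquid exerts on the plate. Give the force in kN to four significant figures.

γ = 0.897 × 9.81 = 8.79957 kN/m³.
Let θ = 26° be the plate's angle to the horizontal; measure y along the incline from where the plane meets the free surface. Vertical depth h = y·sinθ with sinθ = 0.438371.
The centroid of a semicircle lies 4r/(3π) = 0.933709 m from the diameter, here below the top edge, so y_c = 0.933709 m and h_c = 0.933709 × 0.438371 = 0.409311 m.
A = πr²/2 = π × 2.2²/2 = 7.60265 m².
Resultant F = γ·h_c·A = 8.79957 × 0.409311 × 7.60265 = 27.3829 kN.

F ≈ 27.38 kN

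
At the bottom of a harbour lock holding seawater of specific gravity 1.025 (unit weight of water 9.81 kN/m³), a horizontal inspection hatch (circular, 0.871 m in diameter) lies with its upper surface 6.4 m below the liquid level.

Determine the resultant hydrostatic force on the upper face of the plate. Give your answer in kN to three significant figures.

γ = 1.025 × 9.81 = 10.05525 kN/m³.
The plate is horizontal, so pressure is uniform at p = γ·h = 10.05525 × 6.4 = 64.3536 kN/m².
A = π(0.4355)² = 0.595835 m².
F = p·A = 64.3536 × 0.595835 = 38.3441 kN.

F ≈ 38.3 kN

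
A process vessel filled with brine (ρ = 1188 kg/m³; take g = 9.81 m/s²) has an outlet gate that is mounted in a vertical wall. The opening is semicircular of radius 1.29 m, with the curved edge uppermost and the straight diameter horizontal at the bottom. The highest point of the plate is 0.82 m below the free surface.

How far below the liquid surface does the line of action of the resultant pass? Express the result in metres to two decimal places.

h_p = 1.64 m

γ = ρg = 1188 × 9.81 / 1000 = 11.65428 kN/m³.
The centroid lies 4r/(3π) = 0.547493 m above the diameter, so r − 4r/(3π) = 1.29 − 0.547493 = 0.742507 m below the topmost point, so the centroid depth is h_c = 0.82 + 0.742507 = 1.56251 m.
A = πr²/2 = π × 1.29²/2 = 2.61396 m².
Resultant F = γ·h_c·A = 11.65428 × 1.56251 × 2.61396 = 47.6 kN.
I_c = (π/8 − 8/(9π))·r⁴ = 0.109757 × 1.29⁴ = 0.303942 m⁴.
Centre of pressure: y_p = y_c + I_c/(y_c·A) = 1.56251 + 0.303942/(1.56251 × 2.61396) = 1.56251 + 0.0744165 = 1.63693 m along the plane.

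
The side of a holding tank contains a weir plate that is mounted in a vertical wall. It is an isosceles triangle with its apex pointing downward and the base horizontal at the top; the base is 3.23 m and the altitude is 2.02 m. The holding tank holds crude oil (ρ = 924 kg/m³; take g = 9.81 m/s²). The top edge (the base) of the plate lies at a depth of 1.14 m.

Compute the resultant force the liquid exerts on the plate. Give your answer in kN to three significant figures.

F ≈ 53.6 kN

γ = ρg = 924 × 9.81 / 1000 = 9.06444 kN/m³.
With the apex down, the centroid sits h/3 = 2.02/3 = 0.673333 m below the base (the top edge), so the centroid depth is h_c = 1.14 + 0.673333 = 1.81333 m.
A = ½ × 3.23 × 2.02 = 3.2623 m².
Resultant F = γ·h_c·A = 9.06444 × 1.81333 × 3.2623 = 53.6218 kN.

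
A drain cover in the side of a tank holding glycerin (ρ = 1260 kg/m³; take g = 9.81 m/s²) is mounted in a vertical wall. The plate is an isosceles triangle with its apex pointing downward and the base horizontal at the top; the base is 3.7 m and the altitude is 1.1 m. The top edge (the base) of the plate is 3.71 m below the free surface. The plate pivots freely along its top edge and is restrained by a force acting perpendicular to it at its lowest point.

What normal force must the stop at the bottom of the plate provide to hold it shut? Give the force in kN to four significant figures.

P ≈ 35.72 kN

γ = ρg = 1260 × 9.81 / 1000 = 12.3606 kN/m³.
With the apex down, the centroid sits h/3 = 1.1/3 = 0.366667 m below the base (the top edge), so the centroid depth is h_c = 3.71 + 0.366667 = 4.07667 m.
A = ½ × 3.7 × 1.1 = 2.035 m².
Resultant F = γ·h_c·A = 12.3606 × 4.07667 × 2.035 = 102.544 kN.
I_c = b·h³/36 = 3.7 × 1.1³/36 = 0.136797 m⁴.
Centre of pressure: y_p = y_c + I_c/(y_c·A) = 4.07667 + 0.136797/(4.07667 × 2.035) = 4.07667 + 0.0164895 = 4.09316 m along the plane.
The resultant acts 0.366667 + 0.0164895 = 0.383157 m (along the plate) below the hinge at the top edge, so the moment about the hinge is M = F × 0.383157 = 102.544 × 0.383157 = 39.2905 kN·m.
A normal force at the bottom, 1.1 m from the hinge, must supply this moment: P = 39.2905/1.1 = 35.7186 kN.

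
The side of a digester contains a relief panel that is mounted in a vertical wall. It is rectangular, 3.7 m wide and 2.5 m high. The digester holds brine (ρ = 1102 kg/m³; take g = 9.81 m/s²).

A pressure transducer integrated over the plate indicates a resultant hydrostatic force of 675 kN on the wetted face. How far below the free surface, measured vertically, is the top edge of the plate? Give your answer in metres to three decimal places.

γ = ρg = 1102 × 9.81 / 1000 = 10.81062 kN/m³.
A = 3.7 × 2.5 = 9.25 m².
From F = γ·h_c·A, the centroid depth is h_c = 675/(10.81062 × 9.25) = 6.75012 m.
The centroid lies 2.5/2 = 1.25 m below the top edge, so the top edge sits at h_top = 6.75012 − 1.25 = 5.50012 m below the surface.

d_top ≈ 5.500 m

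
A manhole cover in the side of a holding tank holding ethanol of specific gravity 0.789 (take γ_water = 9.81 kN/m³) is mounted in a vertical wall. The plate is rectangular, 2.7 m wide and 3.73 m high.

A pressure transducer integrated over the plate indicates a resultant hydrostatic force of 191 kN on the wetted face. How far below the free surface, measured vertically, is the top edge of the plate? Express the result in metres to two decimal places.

d_top ≈ 0.59 m

γ = 0.789 × 9.81 = 7.74009 kN/m³.
A = 2.7 × 3.73 = 10.071 m².
From F = γ·h_c·A, the centroid depth is h_c = 191/(7.74009 × 10.071) = 2.45027 m.
The centroid lies 3.73/2 = 1.865 m below the top edge, so the top edge sits at h_top = 2.45027 − 1.865 = 0.58527 m below the surface.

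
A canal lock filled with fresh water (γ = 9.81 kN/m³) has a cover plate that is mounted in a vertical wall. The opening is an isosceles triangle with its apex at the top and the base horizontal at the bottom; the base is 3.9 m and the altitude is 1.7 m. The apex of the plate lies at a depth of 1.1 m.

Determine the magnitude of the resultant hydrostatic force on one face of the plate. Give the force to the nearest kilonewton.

γ = 9.81 kN/m³.
With the apex up, the centroid sits 2h/3 = 2 × 1.7/3 = 1.13333 m below the apex, so the centroid depth is h_c = 1.1 + 1.13333 = 2.23333 m.
A = ½ × 3.9 × 1.7 = 3.315 m².
Resultant F = γ·h_c·A = 9.81 × 2.23333 × 3.315 = 72.6282 kN.

F ≈ 73 kN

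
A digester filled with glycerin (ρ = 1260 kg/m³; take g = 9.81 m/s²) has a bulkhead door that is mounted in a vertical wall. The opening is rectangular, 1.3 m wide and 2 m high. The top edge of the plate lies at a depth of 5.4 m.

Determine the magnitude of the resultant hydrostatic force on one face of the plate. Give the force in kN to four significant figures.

F ≈ 205.7 kN

γ = ρg = 1260 × 9.81 / 1000 = 12.3606 kN/m³.
The centroid lies 2/2 = 1 m below the top edge, so the centroid depth is h_c = 5.4 + 1 = 6.4 m.
A = 1.3 × 2 = 2.6 m².
Resultant F = γ·h_c·A = 12.3606 × 6.4 × 2.6 = 205.68 kN.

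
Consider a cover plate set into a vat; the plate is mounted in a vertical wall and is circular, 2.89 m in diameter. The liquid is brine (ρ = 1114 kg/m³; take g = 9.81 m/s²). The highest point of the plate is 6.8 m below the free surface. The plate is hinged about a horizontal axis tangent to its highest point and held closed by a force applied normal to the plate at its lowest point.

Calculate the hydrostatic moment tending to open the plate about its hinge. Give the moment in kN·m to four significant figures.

γ = ρg = 1114 × 9.81 / 1000 = 10.92834 kN/m³.
The centroid is at the centre, 1.445 m below the top of the plate, so the centroid depth is h_c = 6.8 + 1.445 = 8.245 m.
A = π(1.445)² = 6.55972 m².
Resultant F = γ·h_c·A = 10.92834 × 8.245 × 6.55972 = 591.058 kN.
I_c = πr⁴/4 = π × 1.445⁴/4 = 3.42422 m⁴.
Centre of pressure: y_p = y_c + I_c/(y_c·A) = 8.245 + 3.42422/(8.245 × 6.55972) = 8.245 + 0.063312 = 8.30831 m along the plane.
The resultant acts 1.445 + 0.063312 = 1.50831 m (along the plate) below the hinge at the top edge, so the moment about the hinge is M = F × 1.50831 = 591.058 × 1.50831 = 891.499 kN·m.

M ≈ 891.5 kN·m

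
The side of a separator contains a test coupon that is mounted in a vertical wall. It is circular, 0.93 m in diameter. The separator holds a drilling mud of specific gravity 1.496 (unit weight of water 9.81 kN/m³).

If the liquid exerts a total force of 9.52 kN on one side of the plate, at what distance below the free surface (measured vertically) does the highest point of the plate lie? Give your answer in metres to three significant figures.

d_top ≈ 0.490 m

γ = 1.496 × 9.81 = 14.67576 kN/m³.
A = π(0.465)² = 0.679291 m².
From F = γ·h_c·A, the centroid depth is h_c = 9.52/(14.67576 × 0.679291) = 0.95495 m.
The centroid is at the centre, 0.465 m below the top of the plate, so the highest point sits at h_top = 0.95495 − 0.465 = 0.48995 m below the surface.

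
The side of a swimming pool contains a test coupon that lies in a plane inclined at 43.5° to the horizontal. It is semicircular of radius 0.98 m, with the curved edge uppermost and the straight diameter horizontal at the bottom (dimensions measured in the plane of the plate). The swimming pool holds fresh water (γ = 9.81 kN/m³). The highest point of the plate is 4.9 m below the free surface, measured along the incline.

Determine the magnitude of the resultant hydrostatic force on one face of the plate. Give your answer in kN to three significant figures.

γ = 9.81 kN/m³.
Let θ = 43.5° be the plate's angle to the horizontal; measure y along the incline from where the plane meets the free surface. Vertical depth h = y·sinθ with sinθ = 0.688355.
The centroid lies 4r/(3π) = 0.415925 m above the diameter, so r − 4r/(3π) = 0.98 − 0.415925 = 0.564075 m below the topmost point, so y_c = 4.9 + 0.564075 = 5.46408 m and h_c = 5.46408 × 0.688355 = 3.76123 m.
A = πr²/2 = π × 0.98²/2 = 1.50859 m².
Resultant F = γ·h_c·A = 9.81 × 3.76123 × 1.50859 = 55.6635 kN.

F ≈ 55.7 kN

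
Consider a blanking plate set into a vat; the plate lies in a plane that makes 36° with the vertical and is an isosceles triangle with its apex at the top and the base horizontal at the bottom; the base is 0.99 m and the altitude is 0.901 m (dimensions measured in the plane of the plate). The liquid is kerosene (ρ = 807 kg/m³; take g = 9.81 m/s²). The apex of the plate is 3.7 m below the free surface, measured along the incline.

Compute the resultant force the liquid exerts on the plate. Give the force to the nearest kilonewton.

F ≈ 12 kN

γ = ρg = 807 × 9.81 / 1000 = 7.91667 kN/m³.
The plate makes 36° with the vertical, i.e. θ = 90° − 36° = 54° to the horizontal. Measuring y along the incline from the free-surface line, vertical depth h = y·sinθ with sinθ = 0.809017.
With the apex up, the centroid sits 2h/3 = 2 × 0.901/3 = 0.600667 m below the apex, so y_c = 3.7 + 0.600667 = 4.30067 m and h_c = 4.30067 × 0.809017 = 3.47932 m.
A = ½ × 0.99 × 0.901 = 0.445995 m².
Resultant F = γ·h_c·A = 7.91667 × 3.47932 × 0.445995 = 12.2848 kN.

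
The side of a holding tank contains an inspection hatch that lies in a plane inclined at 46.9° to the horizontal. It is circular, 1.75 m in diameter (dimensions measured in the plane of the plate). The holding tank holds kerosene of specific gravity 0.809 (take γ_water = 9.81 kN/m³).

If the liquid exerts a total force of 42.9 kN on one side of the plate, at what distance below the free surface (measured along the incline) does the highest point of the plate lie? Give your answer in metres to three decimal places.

y_top ≈ 2.203 m

γ = 0.809 × 9.81 = 7.93629 kN/m³.
A = π(0.875)² = 2.40528 m².
From F = γ·h_c·A, the centroid depth is h_c = 42.9/(7.93629 × 2.40528) = 2.24737 m.
Let θ = 46.9° be the plate's angle to the horizontal; measure y along the incline from where the plane meets the free surface. Vertical depth h = y·sinθ with sinθ = 0.730162.
Along the incline, y_c = h_c/sinθ = 2.24737/0.730162 = 3.07791 m.
The centroid is at the centre, 0.875 m below the top of the plate, so the highest point sits at y_top = 3.07791 − 0.875 = 2.20291 m along the incline.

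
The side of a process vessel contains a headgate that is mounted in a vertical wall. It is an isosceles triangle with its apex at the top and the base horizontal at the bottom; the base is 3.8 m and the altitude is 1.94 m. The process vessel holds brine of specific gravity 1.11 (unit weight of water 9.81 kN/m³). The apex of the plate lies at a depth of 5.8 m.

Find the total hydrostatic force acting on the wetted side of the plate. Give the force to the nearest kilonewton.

F ≈ 285 kN

γ = 1.11 × 9.81 = 10.8891 kN/m³.
With the apex up, the centroid sits 2h/3 = 2 × 1.94/3 = 1.29333 m below the apex, so the centroid depth is h_c = 5.8 + 1.29333 = 7.09333 m.
A = ½ × 3.8 × 1.94 = 3.686 m².
Resultant F = γ·h_c·A = 10.8891 × 7.09333 × 3.686 = 284.707 kN.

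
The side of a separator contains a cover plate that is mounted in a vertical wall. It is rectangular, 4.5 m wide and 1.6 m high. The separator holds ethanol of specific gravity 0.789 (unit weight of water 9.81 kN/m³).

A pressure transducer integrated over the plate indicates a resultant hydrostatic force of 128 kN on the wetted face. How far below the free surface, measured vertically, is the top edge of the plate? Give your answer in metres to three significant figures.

γ = 0.789 × 9.81 = 7.74009 kN/m³.
A = 4.5 × 1.6 = 7.2 m².
From F = γ·h_c·A, the centroid depth is h_c = 128/(7.74009 × 7.2) = 2.29684 m.
The centroid lies 1.6/2 = 0.8 m below the top edge, so the top edge sits at h_top = 2.29684 − 0.8 = 1.49684 m below the surface.

d_top ≈ 1.50 m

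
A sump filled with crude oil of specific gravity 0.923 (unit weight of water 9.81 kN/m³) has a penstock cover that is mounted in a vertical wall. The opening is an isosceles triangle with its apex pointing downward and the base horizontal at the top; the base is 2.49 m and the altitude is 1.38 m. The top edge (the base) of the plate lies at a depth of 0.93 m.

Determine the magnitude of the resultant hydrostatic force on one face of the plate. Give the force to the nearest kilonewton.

γ = 0.923 × 9.81 = 9.05463 kN/m³.
With the apex down, the centroid sits h/3 = 1.38/3 = 0.46 m below the base (the top edge), so the centroid depth is h_c = 0.93 + 0.46 = 1.39 m.
A = ½ × 2.49 × 1.38 = 1.7181 m².
Resultant F = γ·h_c·A = 9.05463 × 1.39 × 1.7181 = 21.6239 kN.

F ≈ 22 kN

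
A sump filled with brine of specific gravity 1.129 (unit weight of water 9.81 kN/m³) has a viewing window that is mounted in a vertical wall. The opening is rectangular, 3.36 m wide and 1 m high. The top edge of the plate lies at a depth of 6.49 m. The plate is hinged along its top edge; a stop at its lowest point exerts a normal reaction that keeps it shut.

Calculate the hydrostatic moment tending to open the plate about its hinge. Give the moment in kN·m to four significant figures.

M ≈ 133.2 kN·m

γ = 1.129 × 9.81 = 11.07549 kN/m³.
The centroid lies 1/2 = 0.5 m below the top edge, so the centroid depth is h_c = 6.49 + 0.5 = 6.99 m.
A = 3.36 × 1 = 3.36 m².
Resultant F = γ·h_c·A = 11.07549 × 6.99 × 3.36 = 260.123 kN.
I_c = b·h³/12 = 3.36 × 1³/12 = 0.28 m⁴.
Centre of pressure: y_p = y_c + I_c/(y_c·A) = 6.99 + 0.28/(6.99 × 3.36) = 6.99 + 0.0119218 = 7.00192 m along the plane.
The resultant acts 0.5 + 0.0119218 = 0.511922 m (along the plate) below the hinge at the top edge, so the moment about the hinge is M = F × 0.511922 = 260.123 × 0.511922 = 133.163 kN·m.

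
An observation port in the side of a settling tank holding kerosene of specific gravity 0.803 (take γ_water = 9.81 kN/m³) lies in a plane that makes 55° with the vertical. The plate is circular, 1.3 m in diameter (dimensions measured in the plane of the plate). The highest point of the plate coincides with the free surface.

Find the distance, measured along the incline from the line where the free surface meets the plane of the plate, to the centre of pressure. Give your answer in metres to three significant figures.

γ = 0.803 × 9.81 = 7.87743 kN/m³.
The plate makes 55° with the vertical, i.e. θ = 90° − 55° = 35° to the horizontal. Measuring y along the incline from the free-surface line, vertical depth h = y·sinθ with sinθ = 0.573576.
The centroid is at the centre, 0.65 m below the top of the plate, so y_c = 0.65 m and h_c = 0.65 × 0.573576 = 0.372824 m.
A = π(0.65)² = 1.32732 m².
Resultant F = γ·h_c·A = 7.87743 × 0.372824 × 1.32732 = 3.8982 kN.
I_c = πr⁴/4 = π × 0.65⁴/4 = 0.140198 m⁴.
Centre of pressure: y_p = y_c + I_c/(y_c·A) = 0.65 + 0.140198/(0.65 × 1.32732) = 0.65 + 0.1625 = 0.8125 m along the plane.

y_p = 0.813 m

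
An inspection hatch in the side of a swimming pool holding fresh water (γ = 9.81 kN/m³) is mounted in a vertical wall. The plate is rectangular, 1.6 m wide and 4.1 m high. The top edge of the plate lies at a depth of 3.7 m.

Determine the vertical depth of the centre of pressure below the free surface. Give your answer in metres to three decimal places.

γ = 9.81 kN/m³.
The centroid lies 4.1/2 = 2.05 m below the top edge, so the centroid depth is h_c = 3.7 + 2.05 = 5.75 m.
A = 1.6 × 4.1 = 6.56 m².
Resultant F = γ·h_c·A = 9.81 × 5.75 × 6.56 = 370.033 kN.
I_c = b·h³/12 = 1.6 × 4.1³/12 = 9.18947 m⁴.
Centre of pressure: y_p = y_c + I_c/(y_c·A) = 5.75 + 9.18947/(5.75 × 6.56) = 5.75 + 0.243623 = 5.99362 m along the plane.

h_p = 5.994 m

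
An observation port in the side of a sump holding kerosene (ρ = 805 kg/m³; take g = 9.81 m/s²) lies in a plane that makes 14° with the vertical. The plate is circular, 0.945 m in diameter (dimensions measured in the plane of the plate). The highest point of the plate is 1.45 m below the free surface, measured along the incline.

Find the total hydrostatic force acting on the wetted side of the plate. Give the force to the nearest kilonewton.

F ≈ 10 kN

γ = ρg = 805 × 9.81 / 1000 = 7.89705 kN/m³.
The plate makes 14° with the vertical, i.e. θ = 90° − 14° = 76° to the horizontal. Measuring y along the incline from the free-surface line, vertical depth h = y·sinθ with sinθ = 0.970296.
The centroid is at the centre, 0.4725 m below the top of the plate, so y_c = 1.45 + 0.4725 = 1.9225 m and h_c = 1.9225 × 0.970296 = 1.86539 m.
A = π(0.4725)² = 0.70138 m².
Resultant F = γ·h_c·A = 7.89705 × 1.86539 × 0.70138 = 10.3321 kN.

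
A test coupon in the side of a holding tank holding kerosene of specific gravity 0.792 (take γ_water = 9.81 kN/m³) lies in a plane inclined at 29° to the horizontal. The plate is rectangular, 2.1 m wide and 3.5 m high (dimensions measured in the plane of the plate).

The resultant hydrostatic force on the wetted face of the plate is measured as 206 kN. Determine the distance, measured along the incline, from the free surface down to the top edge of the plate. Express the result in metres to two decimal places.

γ = 0.792 × 9.81 = 7.76952 kN/m³.
A = 2.1 × 3.5 = 7.35 m².
From F = γ·h_c·A, the centroid depth is h_c = 206/(7.76952 × 7.35) = 3.60733 m.
Let θ = 29° be the plate's angle to the horizontal; measure y along the incline from where the plane meets the free surface. Vertical depth h = y·sinθ with sinθ = 0.484810.
Along the incline, y_c = h_c/sinθ = 3.60733/0.484810 = 7.44071 m.
The centroid lies 3.5/2 = 1.75 m below the top edge, so the top edge sits at y_top = 7.44071 − 1.75 = 5.69071 m along the incline.

y_top ≈ 5.69 m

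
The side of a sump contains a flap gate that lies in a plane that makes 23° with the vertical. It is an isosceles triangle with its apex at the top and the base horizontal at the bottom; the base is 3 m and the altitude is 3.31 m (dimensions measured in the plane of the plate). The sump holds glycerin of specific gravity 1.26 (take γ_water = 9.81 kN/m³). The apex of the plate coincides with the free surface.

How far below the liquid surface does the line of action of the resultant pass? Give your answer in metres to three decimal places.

γ = 1.26 × 9.81 = 12.3606 kN/m³.
The plate makes 23° with the vertical, i.e. θ = 90° − 23° = 67° to the horizontal. Measuring y along the incline from the free-surface line, vertical depth h = y·sinθ with sinθ = 0.920505.
With the apex up, the centroid sits 2h/3 = 2 × 3.31/3 = 2.20667 m below the apex, so y_c = 2.20667 m and h_c = 2.20667 × 0.920505 = 2.03125 m.
A = ½ × 3 × 3.31 = 4.965 m².
Resultant F = γ·h_c·A = 12.3606 × 2.03125 × 4.965 = 124.659 kN.
I_c = b·h³/36 = 3 × 3.31³/36 = 3.02206 m⁴.
Centre of pressure: y_p = y_c + I_c/(y_c·A) = 2.20667 + 3.02206/(2.20667 × 4.965) = 2.20667 + 0.275833 = 2.4825 m along the plane.
Vertically, h_p = y_p·sinθ = 2.4825 × 0.920505 = 2.28515 m.

h_p = 2.285 m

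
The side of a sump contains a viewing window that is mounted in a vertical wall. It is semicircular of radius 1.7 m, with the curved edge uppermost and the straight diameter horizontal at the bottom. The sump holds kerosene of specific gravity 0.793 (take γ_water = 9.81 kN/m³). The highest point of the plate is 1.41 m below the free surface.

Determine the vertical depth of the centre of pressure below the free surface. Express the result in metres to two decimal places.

h_p = 2.47 m

γ = 0.793 × 9.81 = 7.77933 kN/m³.
The centroid lies 4r/(3π) = 0.721502 m above the diameter, so r − 4r/(3π) = 1.7 − 0.721502 = 0.978498 m below the topmost point, so the centroid depth is h_c = 1.41 + 0.978498 = 2.3885 m.
A = πr²/2 = π × 1.7²/2 = 4.5396 m².
Resultant F = γ·h_c·A = 7.77933 × 2.3885 × 4.5396 = 84.35 kN.
I_c = (π/8 − 8/(9π))·r⁴ = 0.109757 × 1.7⁴ = 0.916701 m⁴.
Centre of pressure: y_p = y_c + I_c/(y_c·A) = 2.3885 + 0.916701/(2.3885 × 4.5396) = 2.3885 + 0.0845444 = 2.47304 m along the plane.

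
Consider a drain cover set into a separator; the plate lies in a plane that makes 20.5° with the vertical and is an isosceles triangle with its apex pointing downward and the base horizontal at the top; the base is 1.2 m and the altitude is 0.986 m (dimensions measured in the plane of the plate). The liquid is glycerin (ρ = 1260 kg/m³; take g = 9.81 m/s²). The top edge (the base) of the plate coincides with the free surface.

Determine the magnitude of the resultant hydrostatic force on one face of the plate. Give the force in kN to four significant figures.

γ = ρg = 1260 × 9.81 / 1000 = 12.3606 kN/m³.
The plate makes 20.5° with the vertical, i.e. θ = 90° − 20.5° = 69.5° to the horizontal. Measuring y along the incline from the free-surface line, vertical depth h = y·sinθ with sinθ = 0.936672.
With the apex down, the centroid sits h/3 = 0.986/3 = 0.328667 m below the base (the top edge), so y_c = 0.328667 m and h_c = 0.328667 × 0.936672 = 0.307853 m.
A = ½ × 1.2 × 0.986 = 0.5916 m².
Resultant F = γ·h_c·A = 12.3606 × 0.307853 × 0.5916 = 2.25118 kN.

F ≈ 2.251 kN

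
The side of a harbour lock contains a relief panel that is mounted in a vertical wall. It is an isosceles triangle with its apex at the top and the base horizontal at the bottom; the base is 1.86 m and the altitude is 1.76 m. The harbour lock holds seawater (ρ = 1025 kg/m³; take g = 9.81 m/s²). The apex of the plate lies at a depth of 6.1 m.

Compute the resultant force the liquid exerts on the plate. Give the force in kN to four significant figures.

F ≈ 119.7 kN

γ = ρg = 1025 × 9.81 / 1000 = 10.05525 kN/m³.
With the apex up, the centroid sits 2h/3 = 2 × 1.76/3 = 1.17333 m below the apex, so the centroid depth is h_c = 6.1 + 1.17333 = 7.27333 m.
A = ½ × 1.86 × 1.76 = 1.6368 m².
Resultant F = γ·h_c·A = 10.05525 × 7.27333 × 1.6368 = 119.708 kN.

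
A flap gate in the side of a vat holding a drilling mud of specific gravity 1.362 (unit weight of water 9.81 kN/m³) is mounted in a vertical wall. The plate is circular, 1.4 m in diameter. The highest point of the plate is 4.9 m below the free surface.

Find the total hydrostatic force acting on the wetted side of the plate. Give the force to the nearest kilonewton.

γ = 1.362 × 9.81 = 13.36122 kN/m³.
The centroid is at the centre, 0.7 m below the top of the plate, so the centroid depth is h_c = 4.9 + 0.7 = 5.6 m.
A = π(0.7)² = 1.53938 m².
Resultant F = γ·h_c·A = 13.36122 × 5.6 × 1.53938 = 115.181 kN.

F ≈ 115 kN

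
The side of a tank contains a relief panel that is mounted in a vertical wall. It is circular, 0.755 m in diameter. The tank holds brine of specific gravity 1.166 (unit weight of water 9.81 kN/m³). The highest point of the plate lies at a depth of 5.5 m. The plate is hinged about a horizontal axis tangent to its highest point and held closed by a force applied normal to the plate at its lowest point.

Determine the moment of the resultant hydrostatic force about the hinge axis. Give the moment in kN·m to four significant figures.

M ≈ 11.54 kN·m

γ = 1.166 × 9.81 = 11.43846 kN/m³.
The centroid is at the centre, 0.3775 m below the top of the plate, so the centroid depth is h_c = 5.5 + 0.3775 = 5.8775 m.
A = π(0.3775)² = 0.447697 m².
Resultant F = γ·h_c·A = 11.43846 × 5.8775 × 0.447697 = 30.0985 kN.
I_c = πr⁴/4 = π × 0.3775⁴/4 = 0.0159499 m⁴.
Centre of pressure: y_p = y_c + I_c/(y_c·A) = 5.8775 + 0.0159499/(5.8775 × 0.447697) = 5.8775 + 0.00606151 = 5.88356 m along the plane.
The resultant acts 0.3775 + 0.00606151 = 0.383562 m (along the plate) below the hinge at the top edge, so the moment about the hinge is M = F × 0.383562 = 30.0985 × 0.383562 = 11.5446 kN·m.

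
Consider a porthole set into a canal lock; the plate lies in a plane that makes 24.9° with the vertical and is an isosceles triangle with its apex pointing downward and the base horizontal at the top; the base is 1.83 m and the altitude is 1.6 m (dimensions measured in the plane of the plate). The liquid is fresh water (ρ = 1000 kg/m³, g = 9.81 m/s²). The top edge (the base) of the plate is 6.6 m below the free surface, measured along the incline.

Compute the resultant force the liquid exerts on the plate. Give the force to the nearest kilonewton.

F ≈ 93 kN

γ = ρg = 1000 × 9.81 = 9810 N/m³ = 9.81 kN/m³.
The plate makes 24.9° with the vertical, i.e. θ = 90° − 24.9° = 65.1° to the horizontal. Measuring y along the incline from the free-surface line, vertical depth h = y·sinθ with sinθ = 0.907044.
With the apex down, the centroid sits h/3 = 1.6/3 = 0.533333 m below the base (the top edge), so y_c = 6.6 + 0.533333 = 7.13333 m and h_c = 7.13333 × 0.907044 = 6.47024 m.
A = ½ × 1.83 × 1.6 = 1.464 m².
Resultant F = γ·h_c·A = 9.81 × 6.47024 × 1.464 = 92.9246 kN.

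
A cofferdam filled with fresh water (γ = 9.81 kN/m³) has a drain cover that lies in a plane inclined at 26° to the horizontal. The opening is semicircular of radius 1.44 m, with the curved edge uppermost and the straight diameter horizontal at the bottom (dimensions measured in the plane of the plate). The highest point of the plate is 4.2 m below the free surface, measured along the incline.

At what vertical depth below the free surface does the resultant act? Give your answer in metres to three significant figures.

h_p = 2.22 m

γ = 9.81 kN/m³.
Let θ = 26° be the plate's angle to the horizontal; measure y along the incline from where the plane meets the free surface. Vertical depth h = y·sinθ with sinθ = 0.438371.
The centroid lies 4r/(3π) = 0.611155 m above the diameter, so r − 4r/(3π) = 1.44 − 0.611155 = 0.828845 m below the topmost point, so y_c = 4.2 + 0.828845 = 5.02885 m and h_c = 5.02885 × 0.438371 = 2.2045 m.
A = πr²/2 = π × 1.44²/2 = 3.2572 m².
Resultant F = γ·h_c·A = 9.81 × 2.2045 × 3.2572 = 70.4407 kN.
I_c = (π/8 − 8/(9π))·r⁴ = 0.109757 × 1.44⁴ = 0.471935 m⁴.
Centre of pressure: y_p = y_c + I_c/(y_c·A) = 5.02885 + 0.471935/(5.02885 × 3.2572) = 5.02885 + 0.0288117 = 5.05766 m along the plane.
Vertically, h_p = y_p·sinθ = 5.05766 × 0.438371 = 2.21713 m.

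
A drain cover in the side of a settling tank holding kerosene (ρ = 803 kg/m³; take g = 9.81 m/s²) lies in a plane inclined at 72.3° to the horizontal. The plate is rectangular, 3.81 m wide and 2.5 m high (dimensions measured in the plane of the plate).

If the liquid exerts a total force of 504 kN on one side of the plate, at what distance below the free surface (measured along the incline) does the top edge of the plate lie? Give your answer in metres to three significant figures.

γ = ρg = 803 × 9.81 / 1000 = 7.87743 kN/m³.
A = 3.81 × 2.5 = 9.525 m².
From F = γ·h_c·A, the centroid depth is h_c = 504/(7.87743 × 9.525) = 6.71709 m.
Let θ = 72.3° be the plate's angle to the horizontal; measure y along the incline from where the plane meets the free surface. Vertical depth h = y·sinθ with sinθ = 0.952661.
Along the incline, y_c = h_c/sinθ = 6.71709/0.952661 = 7.05087 m.
The centroid lies 2.5/2 = 1.25 m below the top edge, so the top edge sits at y_top = 7.05087 − 1.25 = 5.80087 m along the incline.

y_top ≈ 5.80 m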